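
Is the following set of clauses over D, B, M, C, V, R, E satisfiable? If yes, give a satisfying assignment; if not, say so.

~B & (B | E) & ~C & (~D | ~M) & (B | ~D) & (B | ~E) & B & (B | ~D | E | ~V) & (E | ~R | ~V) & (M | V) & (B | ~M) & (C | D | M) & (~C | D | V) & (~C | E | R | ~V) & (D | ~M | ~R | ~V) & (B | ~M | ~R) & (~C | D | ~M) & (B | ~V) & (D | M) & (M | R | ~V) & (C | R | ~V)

Case B = True:
  Clause (~B) is falsified — contradiction.
Case B = False:
  Clause (B) is falsified — contradiction.
Both cases fail, so the formula is unsatisfiable.

Unsatisfiable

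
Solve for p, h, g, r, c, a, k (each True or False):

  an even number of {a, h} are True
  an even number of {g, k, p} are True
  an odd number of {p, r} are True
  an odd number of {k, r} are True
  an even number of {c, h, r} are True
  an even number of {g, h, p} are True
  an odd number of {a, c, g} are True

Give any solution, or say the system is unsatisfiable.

p = False, h = False, g = False, r = True, c = True, a = False, k = False

{a, h}: 0 true → even ✓
{g, k, p}: 0 true → even ✓
{p, r}: 1 true → odd ✓
{k, r}: 1 true → odd ✓
{c, h, r}: 2 true → even ✓
{g, h, p}: 0 true → even ✓
{a, c, g}: 1 true → odd ✓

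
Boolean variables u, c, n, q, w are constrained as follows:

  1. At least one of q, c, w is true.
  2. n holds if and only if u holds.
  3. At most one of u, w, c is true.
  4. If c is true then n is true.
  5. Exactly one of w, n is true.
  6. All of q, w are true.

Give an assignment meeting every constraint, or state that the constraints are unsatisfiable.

u = False, c = False, n = False, q = True, w = True

  (1) {q, c, w}: 2 true — at least one ✓
  (2) n=F, u=F — same ✓
  (3) {u, w, c}: 1 true — at most one ✓
  (4) c=F ⇒ n: vacuous ✓
  (5) {w, n}: 1 true — exactly one ✓
  (6) {q, w}: all 2 true ✓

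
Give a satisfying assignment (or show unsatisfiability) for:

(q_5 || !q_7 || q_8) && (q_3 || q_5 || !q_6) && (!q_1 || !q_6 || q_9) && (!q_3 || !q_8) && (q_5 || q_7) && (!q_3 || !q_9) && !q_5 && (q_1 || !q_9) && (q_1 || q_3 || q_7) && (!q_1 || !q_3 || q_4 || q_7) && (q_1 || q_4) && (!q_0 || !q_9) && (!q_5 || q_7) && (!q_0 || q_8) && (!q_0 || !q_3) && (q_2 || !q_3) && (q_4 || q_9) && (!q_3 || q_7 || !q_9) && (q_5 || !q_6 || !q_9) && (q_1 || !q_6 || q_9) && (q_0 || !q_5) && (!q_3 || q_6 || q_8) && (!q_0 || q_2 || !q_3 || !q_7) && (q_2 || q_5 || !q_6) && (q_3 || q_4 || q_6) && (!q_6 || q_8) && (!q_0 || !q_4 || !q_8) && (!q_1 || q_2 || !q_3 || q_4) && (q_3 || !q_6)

Unit clause (!q_5) forces q_5 = False.
In (q_5 || q_7) only q_7 is left, so q_7 = True.
In (q_5 || !q_7 || q_8) only q_8 is left, so q_8 = True.
In (!q_3 || !q_8) only !q_3 is left, so q_3 = False.
In (q_3 || !q_6) only !q_6 is left, so q_6 = False.
In (q_3 || q_4 || q_6) only q_4 is left, so q_4 = True.
In (!q_0 || !q_4 || !q_8) only !q_0 is left, so q_0 = False.
Set q_1 = True.
Set q_2 = True.
Set q_9 = False.
All clauses satisfied.

q_0: False, q_1: True, q_2: True, q_3: False, q_4: True, q_5: False, q_6: False, q_7: True, q_8: True, q_9: False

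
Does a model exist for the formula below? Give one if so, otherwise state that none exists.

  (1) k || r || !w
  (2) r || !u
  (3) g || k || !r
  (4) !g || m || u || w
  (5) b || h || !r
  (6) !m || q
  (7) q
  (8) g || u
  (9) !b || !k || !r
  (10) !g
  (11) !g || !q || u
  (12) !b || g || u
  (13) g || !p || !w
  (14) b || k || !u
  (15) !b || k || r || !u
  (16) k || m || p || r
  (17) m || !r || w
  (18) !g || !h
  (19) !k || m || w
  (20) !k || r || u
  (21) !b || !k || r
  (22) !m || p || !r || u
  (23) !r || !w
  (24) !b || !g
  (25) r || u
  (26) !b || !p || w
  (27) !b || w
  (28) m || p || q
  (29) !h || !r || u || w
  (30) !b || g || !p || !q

b=F, m=T, w=F, p=F, u=T, g=F, q=T, h=T, r=T, k=T

Unit clause (q) forces q = True.
Unit clause (!g) forces g = False.
In (g || u) only u is left, so u = True.
In (r || !u) only r is left, so r = True.
In (g || k || !r) only k is left, so k = True.
In (!b || !k || !r) only !b is left, so b = False.
In (!r || !w) only !w is left, so w = False.
In (b || h || !r) only h is left, so h = True.
In (m || !r || w) only m is left, so m = True.
Set p = False.
All clauses satisfied.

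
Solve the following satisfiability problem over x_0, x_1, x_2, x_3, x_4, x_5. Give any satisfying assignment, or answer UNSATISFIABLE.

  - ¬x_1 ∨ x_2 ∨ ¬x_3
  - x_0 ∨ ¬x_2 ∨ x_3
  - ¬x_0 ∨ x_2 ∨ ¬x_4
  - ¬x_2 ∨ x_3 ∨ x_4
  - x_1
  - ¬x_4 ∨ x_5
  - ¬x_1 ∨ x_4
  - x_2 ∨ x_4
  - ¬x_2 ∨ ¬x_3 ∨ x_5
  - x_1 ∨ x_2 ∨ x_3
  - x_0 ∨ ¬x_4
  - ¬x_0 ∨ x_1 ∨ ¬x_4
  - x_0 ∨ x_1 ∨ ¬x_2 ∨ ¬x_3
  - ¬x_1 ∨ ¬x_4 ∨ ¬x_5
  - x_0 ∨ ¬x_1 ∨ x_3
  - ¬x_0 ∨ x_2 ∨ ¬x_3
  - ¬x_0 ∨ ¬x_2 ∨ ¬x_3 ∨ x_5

Unsatisfiable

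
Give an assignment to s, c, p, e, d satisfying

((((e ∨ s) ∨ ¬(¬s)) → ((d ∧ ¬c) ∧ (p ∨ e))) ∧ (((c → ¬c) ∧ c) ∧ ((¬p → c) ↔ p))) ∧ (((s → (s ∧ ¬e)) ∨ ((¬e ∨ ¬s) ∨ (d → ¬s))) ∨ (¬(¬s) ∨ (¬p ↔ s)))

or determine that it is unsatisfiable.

Case c = True: the conjunct c → ¬c becomes True → ¬True = False.
Case c = False: the conjunct c is False.
Both cases fail — unsatisfiable.

UNSATISFIABLE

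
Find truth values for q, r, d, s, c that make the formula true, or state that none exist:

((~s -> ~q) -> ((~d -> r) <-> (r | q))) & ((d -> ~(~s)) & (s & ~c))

q=T; r=T; d=T; s=T; c=F

  (~s -> ~q) -> ((~d -> r) <-> (r | q)) = True
    ~s -> ~q = True
      ~s = False
      ~q = False
    (~d -> r) <-> (r | q) = True
      ~d -> r = True
        ~d = False
      r | q = True
  (d -> ~(~s)) & (s & ~c) = True
    d -> ~(~s) = True
      ~(~s) = True
        ~s = False
    s & ~c = True
      ~c = True
Both conjuncts True, so the formula holds.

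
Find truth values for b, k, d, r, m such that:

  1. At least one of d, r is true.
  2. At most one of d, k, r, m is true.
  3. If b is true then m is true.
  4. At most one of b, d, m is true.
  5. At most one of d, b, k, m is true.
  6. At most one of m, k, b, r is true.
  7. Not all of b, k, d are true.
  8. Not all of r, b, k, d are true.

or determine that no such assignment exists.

b: False, k: False, d: False, r: True, m: False

  (1) {d, r}: 1 true — at least one ✓
  (2) {d, k, r, m}: 1 true — at most one ✓
  (3) b=F ⇒ m: vacuous ✓
  (4) {b, d, m}: 0 true — at most one ✓
  (5) {d, b, k, m}: 0 true — at most one ✓
  (6) {m, k, b, r}: 1 true — at most one ✓
  (7) {b, k, d}: 0/3 true — not all ✓
  (8) {r, b, k, d}: 1/4 true — not all ✓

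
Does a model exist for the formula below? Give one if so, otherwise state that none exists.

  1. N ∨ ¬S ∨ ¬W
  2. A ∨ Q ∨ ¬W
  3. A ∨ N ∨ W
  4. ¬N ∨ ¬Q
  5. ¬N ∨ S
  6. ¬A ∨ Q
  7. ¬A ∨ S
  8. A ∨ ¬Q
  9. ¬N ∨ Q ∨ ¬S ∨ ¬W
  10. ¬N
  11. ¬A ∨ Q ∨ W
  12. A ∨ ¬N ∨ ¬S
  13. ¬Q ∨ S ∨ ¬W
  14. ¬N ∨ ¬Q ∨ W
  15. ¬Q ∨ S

Unit clause (¬N) forces N = False.
Try S = False:
  (¬A ∨ S) forces A = False.
  (A ∨ N ∨ W) forces W = True.
  (A ∨ Q ∨ ¬W) forces Q = True.
  clause (A ∨ ¬Q) is falsified — backtrack.
So S = True.
  then (N ∨ ¬S ∨ ¬W) forces W = False.
  then (A ∨ N ∨ W) forces A = True.
  then (¬A ∨ Q) forces Q = True.
All clauses satisfied.

N = False, S = True, Q = True, W = False, A = True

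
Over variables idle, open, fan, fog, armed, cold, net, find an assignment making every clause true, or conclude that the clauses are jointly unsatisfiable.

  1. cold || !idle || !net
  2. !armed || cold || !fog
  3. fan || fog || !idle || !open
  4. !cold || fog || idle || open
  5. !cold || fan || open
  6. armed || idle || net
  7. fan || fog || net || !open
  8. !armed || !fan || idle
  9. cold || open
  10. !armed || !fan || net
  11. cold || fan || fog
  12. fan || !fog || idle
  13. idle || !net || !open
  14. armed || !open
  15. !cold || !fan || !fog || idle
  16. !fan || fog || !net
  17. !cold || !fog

idle = True; open = False; fan = True; fog = False; armed = False; cold = True; net = False

Set idle = True.
Set open = False.
  then (cold || open) forces cold = True.
  then (!cold || !fog) forces fog = False.
  then (!cold || fan || open) forces fan = True.
  then (!fan || fog || !net) forces net = False.
  then (!armed || !fan || net) forces armed = False.
All clauses satisfied.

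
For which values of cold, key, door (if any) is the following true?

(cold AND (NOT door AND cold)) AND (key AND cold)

cold = True, key = True, door = False

  cold AND (NOT door AND cold) = True
    NOT door AND cold = True
      NOT door = True
  key AND cold = True
Both conjuncts True, so the formula holds.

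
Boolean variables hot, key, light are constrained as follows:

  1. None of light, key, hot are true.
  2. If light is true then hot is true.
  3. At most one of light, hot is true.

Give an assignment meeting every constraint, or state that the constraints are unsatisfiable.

hot = False; key = False; light = False

  (1) {light, key, hot}: 0 true — none ✓
  (2) light=F ⇒ hot: vacuous ✓
  (3) {light, hot}: 0 true — at most one ✓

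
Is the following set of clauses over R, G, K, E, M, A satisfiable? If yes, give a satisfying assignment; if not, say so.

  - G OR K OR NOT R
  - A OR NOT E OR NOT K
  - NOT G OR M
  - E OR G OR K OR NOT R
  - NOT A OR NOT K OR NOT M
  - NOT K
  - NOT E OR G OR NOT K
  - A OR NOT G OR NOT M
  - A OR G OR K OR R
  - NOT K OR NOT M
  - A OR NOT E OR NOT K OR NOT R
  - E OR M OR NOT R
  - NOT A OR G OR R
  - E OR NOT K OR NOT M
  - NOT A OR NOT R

Unit clause (NOT K) forces K = False.
Try R = True:
  (G OR K OR NOT R) forces G = True.
  (NOT G OR M) forces M = True.
  (A OR NOT G OR NOT M) forces A = True.
  clause (NOT A OR NOT R) is falsified — backtrack.
So R = False.
Set G = True.
  then (NOT G OR M) forces M = True.
  then (A OR NOT G OR NOT M) forces A = True.
Set E = False.
All clauses satisfied.

R: False, G: True, K: False, E: False, M: True, A: True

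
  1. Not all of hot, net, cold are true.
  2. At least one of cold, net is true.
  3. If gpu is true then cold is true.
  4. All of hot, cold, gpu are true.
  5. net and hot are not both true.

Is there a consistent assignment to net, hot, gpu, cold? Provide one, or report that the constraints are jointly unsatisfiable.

net = False, hot = True, gpu = True, cold = True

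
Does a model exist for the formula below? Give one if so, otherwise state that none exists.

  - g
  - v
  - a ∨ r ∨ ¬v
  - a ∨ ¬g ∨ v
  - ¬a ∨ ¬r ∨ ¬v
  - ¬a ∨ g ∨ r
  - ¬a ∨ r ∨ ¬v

r=T, a=F, g=T, v=T

Unit clause (g) forces g = True.
Unit clause (v) forces v = True.
Try r = False:
  (a ∨ r ∨ ¬v) forces a = True.
  clause (¬a ∨ r ∨ ¬v) is falsified — backtrack.
So r = True.
  then (¬a ∨ ¬r ∨ ¬v) forces a = False.
Check each clause:
  (g): g holds.
  (v): v holds.
  (a ∨ r ∨ ¬v): r holds.
  (a ∨ ¬g ∨ v): v holds.
  (¬a ∨ ¬r ∨ ¬v): ¬a holds.
  (¬a ∨ g ∨ r): ¬a holds.
  (¬a ∨ r ∨ ¬v): ¬a holds.
All clauses satisfied.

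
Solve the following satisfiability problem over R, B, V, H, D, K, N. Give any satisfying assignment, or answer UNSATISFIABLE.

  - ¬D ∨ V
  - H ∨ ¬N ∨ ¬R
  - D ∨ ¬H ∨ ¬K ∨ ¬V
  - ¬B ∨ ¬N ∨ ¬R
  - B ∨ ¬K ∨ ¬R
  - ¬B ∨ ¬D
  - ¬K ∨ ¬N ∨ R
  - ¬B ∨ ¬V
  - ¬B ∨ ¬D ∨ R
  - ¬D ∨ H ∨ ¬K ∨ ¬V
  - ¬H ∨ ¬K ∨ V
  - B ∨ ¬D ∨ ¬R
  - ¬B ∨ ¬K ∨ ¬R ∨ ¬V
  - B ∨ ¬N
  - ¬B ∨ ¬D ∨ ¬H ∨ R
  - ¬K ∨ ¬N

Set R = False.
Set B = False.
  then (B ∨ ¬N) forces N = False.
Set V = True.
Set H = False.
Set D = False.
Set K = True.
All clauses satisfied.

R: False; B: False; V: True; H: False; D: False; K: True; N: False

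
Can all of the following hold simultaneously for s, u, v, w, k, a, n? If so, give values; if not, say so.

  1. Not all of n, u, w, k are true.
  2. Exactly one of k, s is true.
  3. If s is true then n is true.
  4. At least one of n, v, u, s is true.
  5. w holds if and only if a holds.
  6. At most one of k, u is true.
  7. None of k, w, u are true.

s=T, u=F, v=T, w=F, k=F, a=F, n=T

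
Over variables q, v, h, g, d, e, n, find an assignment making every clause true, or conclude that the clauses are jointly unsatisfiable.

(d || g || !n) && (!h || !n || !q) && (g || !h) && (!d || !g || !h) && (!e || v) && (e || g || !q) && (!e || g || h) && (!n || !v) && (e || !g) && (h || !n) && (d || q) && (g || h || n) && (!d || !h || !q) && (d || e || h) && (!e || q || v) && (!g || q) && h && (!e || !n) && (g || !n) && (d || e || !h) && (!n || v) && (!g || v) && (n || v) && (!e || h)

q = True, v = True, h = True, g = True, d = False, e = True, n = False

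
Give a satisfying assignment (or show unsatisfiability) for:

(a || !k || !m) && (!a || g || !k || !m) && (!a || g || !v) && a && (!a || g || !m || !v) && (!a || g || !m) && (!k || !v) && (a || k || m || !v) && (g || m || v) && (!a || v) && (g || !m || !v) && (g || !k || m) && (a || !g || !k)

Unit clause (a) forces a = True.
In (!a || v) only v is left, so v = True.
In (!a || g || !v) only g is left, so g = True.
In (!k || !v) only !k is left, so k = False.
Set m = True.
All clauses satisfied.

g=T; m=T; a=T; k=F; v=T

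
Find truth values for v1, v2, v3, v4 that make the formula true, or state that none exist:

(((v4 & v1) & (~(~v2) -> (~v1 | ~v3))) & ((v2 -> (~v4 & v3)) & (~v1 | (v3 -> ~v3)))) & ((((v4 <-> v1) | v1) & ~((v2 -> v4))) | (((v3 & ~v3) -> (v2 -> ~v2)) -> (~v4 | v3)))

The formula is unsatisfiable.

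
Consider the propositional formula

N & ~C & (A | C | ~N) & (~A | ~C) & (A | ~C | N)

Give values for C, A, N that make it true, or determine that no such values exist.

Unit clause (N) forces N = True.
Unit clause (~C) forces C = False.
In (A | C | ~N) only A is left, so A = True.
All clauses satisfied.

C = False; A = True; N = True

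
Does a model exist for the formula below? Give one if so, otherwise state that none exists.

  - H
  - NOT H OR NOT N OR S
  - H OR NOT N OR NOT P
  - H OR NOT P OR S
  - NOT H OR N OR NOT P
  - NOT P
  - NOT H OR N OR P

Unit clause (H) forces H = True.
Unit clause (NOT P) forces P = False.
In (NOT H OR N OR P) only N is left, so N = True.
In (NOT H OR NOT N OR S) only S is left, so S = True.
Check each clause:
  (H): H holds.
  (NOT H OR NOT N OR S): S holds.
  (H OR NOT N OR NOT P): H holds.
  (H OR NOT P OR S): H holds.
  (NOT H OR N OR NOT P): N holds.
  (NOT P): NOT P holds.
  (NOT H OR N OR P): N holds.
All clauses satisfied.

S: True; H: True; P: False; N: True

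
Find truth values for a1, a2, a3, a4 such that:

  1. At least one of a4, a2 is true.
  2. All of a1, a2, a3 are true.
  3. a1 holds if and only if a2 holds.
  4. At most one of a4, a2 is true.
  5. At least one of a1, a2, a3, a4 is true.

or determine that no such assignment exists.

a1 = True, a2 = True, a3 = True, a4 = False

  (1) {a4, a2}: 1 true — at least one ✓
  (2) {a1, a2, a3}: all 3 true ✓
  (3) a1=T, a2=T — same ✓
  (4) {a4, a2}: 1 true — at most one ✓
  (5) {a1, a2, a3, a4}: 3 true — at least one ✓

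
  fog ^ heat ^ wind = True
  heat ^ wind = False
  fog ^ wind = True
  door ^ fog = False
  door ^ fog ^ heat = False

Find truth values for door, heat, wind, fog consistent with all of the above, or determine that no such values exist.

door: True; heat: False; wind: False; fog: True

fog ^ heat ^ wind = T ^ F ^ F = True ✓
heat ^ wind = F ^ F = False ✓
fog ^ wind = T ^ F = True ✓
door ^ fog = T ^ T = False ✓
door ^ fog ^ heat = T ^ T ^ F = False ✓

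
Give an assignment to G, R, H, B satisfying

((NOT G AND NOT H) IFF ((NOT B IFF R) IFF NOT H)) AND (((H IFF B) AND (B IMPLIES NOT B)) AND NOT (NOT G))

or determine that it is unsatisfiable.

G: True, R: False, H: False, B: False

  (NOT G AND NOT H) IFF ((NOT B IFF R) IFF NOT H) = True
    NOT G AND NOT H = False
      NOT G = False
      NOT H = True
    (NOT B IFF R) IFF NOT H = False
      NOT B IFF R = False
        NOT B = True
      NOT H = True
  ((H IFF B) AND (B IMPLIES NOT B)) AND NOT (NOT G) = True
    (H IFF B) AND (B IMPLIES NOT B) = True
      H IFF B = True
      B IMPLIES NOT B = True
        NOT B = True
    NOT (NOT G) = True
      NOT G = False
Both conjuncts True, so the formula holds.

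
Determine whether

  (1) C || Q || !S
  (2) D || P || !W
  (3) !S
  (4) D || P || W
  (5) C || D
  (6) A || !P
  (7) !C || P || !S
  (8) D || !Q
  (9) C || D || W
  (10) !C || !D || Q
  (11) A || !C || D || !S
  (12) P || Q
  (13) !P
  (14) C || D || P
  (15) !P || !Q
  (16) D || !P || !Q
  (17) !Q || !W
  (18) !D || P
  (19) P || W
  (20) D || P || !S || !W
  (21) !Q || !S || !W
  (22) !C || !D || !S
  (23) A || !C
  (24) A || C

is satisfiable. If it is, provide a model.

Case P = True:
  Clause (!P) is falsified — contradiction.
Case P = False:
  (!S) forces S = False.
  (P || Q) forces Q = True.
  (D || !Q) forces D = True.
  Clause (!D || P) is falsified — contradiction.
Both cases fail, so the formula is unsatisfiable.

Unsatisfiable — no assignment works.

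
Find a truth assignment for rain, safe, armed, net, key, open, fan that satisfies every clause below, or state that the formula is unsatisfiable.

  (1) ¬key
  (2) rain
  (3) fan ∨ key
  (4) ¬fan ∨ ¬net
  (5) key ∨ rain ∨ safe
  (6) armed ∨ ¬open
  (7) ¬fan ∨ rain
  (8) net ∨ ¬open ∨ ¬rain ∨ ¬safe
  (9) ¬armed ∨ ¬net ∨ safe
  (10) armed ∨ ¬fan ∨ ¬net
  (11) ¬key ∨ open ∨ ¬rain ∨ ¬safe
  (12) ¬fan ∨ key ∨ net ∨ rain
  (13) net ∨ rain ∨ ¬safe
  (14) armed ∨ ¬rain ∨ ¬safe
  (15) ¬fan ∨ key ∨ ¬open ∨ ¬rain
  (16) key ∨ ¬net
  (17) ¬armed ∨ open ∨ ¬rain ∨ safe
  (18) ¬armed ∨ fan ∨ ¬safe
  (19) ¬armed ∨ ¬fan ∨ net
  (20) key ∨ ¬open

Unit clause (¬key) forces key = False.
Unit clause (rain) forces rain = True.
In (fan ∨ key) only fan is left, so fan = True.
In (¬fan ∨ ¬net) only ¬net is left, so net = False.
In (¬fan ∨ key ∨ ¬open ∨ ¬rain) only ¬open is left, so open = False.
In (¬armed ∨ ¬fan ∨ net) only ¬armed is left, so armed = False.
In (armed ∨ ¬rain ∨ ¬safe) only ¬safe is left, so safe = False.
All clauses satisfied.

rain = True, safe = False, armed = False, net = False, key = False, open = False, fan = True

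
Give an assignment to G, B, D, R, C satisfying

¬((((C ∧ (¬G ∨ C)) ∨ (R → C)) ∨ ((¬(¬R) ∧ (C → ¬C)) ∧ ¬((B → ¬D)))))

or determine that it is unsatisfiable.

G: True, B: True, D: False, R: True, C: False

  ¬((((C ∧ (¬G ∨ C)) ∨ (R → C)) ∨ ((¬(¬R) ∧ (C → ¬C)) ∧ ¬((B → ¬D))))) = True
    ((C ∧ (¬G ∨ C)) ∨ (R → C)) ∨ ((¬(¬R) ∧ (C → ¬C)) ∧ ¬((B → ¬D))) = False
      (C ∧ (¬G ∨ C)) ∨ (R → C) = False
        C ∧ (¬G ∨ C) = False
          ¬G ∨ C = False
            ¬G = False
        R → C = False
      (¬(¬R) ∧ (C → ¬C)) ∧ ¬((B → ¬D)) = False
        ¬(¬R) ∧ (C → ¬C) = True
          ¬(¬R) = True
            ¬R = False
          C → ¬C = True
            ¬C = True
        ¬((B → ¬D)) = False
          B → ¬D = True
            ¬D = True
The formula evaluates to True.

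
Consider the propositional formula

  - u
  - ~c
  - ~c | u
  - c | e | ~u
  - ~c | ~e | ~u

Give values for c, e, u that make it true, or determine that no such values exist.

c = False; e = True; u = True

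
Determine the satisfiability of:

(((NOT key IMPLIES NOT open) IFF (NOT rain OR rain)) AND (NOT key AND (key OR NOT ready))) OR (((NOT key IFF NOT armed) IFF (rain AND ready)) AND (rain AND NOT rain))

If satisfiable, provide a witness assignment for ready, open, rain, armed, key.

ready = False, open = False, rain = False, armed = True, key = False

  (((NOT key IMPLIES NOT open) IFF (NOT rain OR rain)) AND (NOT key AND (key OR NOT ready))) OR (((NOT key IFF NOT armed) IFF (rain AND ready)) AND (rain AND NOT rain)) = True
    ((NOT key IMPLIES NOT open) IFF (NOT rain OR rain)) AND (NOT key AND (key OR NOT ready)) = True
      (NOT key IMPLIES NOT open) IFF (NOT rain OR rain) = True
        NOT key IMPLIES NOT open = True
          NOT key = True
          NOT open = True
        NOT rain OR rain = True
          NOT rain = True
      NOT key AND (key OR NOT ready) = True
        NOT key = True
        key OR NOT ready = True
          NOT ready = True
    ((NOT key IFF NOT armed) IFF (rain AND ready)) AND (rain AND NOT rain) = False
      (NOT key IFF NOT armed) IFF (rain AND ready) = True
        NOT key IFF NOT armed = False
          NOT key = True
          NOT armed = False
        rain AND ready = False
      rain AND NOT rain = False
        NOT rain = True
The formula evaluates to True.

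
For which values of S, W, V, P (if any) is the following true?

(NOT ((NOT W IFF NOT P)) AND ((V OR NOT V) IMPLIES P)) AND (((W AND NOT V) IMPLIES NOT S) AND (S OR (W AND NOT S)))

S = True; W = False; V = False; P = True

  NOT ((NOT W IFF NOT P)) AND ((V OR NOT V) IMPLIES P) = True
    NOT ((NOT W IFF NOT P)) = True
      NOT W IFF NOT P = False
        NOT W = True
        NOT P = False
    (V OR NOT V) IMPLIES P = True
      V OR NOT V = True
        NOT V = True
  ((W AND NOT V) IMPLIES NOT S) AND (S OR (W AND NOT S)) = True
    (W AND NOT V) IMPLIES NOT S = True
      W AND NOT V = False
        NOT V = True
      NOT S = False
    S OR (W AND NOT S) = True
      W AND NOT S = False
        NOT S = False
Both conjuncts True, so the formula holds.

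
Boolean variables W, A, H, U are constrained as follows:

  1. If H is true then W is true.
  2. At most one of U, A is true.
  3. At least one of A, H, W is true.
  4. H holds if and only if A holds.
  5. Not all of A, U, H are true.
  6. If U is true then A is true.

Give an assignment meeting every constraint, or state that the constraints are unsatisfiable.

W=T; A=F; H=F; U=F

  (1) H=F ⇒ W: vacuous ✓
  (2) {U, A}: 0 true — at most one ✓
  (3) {A, H, W}: 1 true — at least one ✓
  (4) H=F, A=F — same ✓
  (5) {A, U, H}: 0/3 true — not all ✓
  (6) U=F ⇒ A: vacuous ✓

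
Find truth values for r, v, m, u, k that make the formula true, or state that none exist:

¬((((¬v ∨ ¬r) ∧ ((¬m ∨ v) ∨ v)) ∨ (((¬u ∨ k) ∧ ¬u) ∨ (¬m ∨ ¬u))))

r=T, v=T, m=T, u=T, k=T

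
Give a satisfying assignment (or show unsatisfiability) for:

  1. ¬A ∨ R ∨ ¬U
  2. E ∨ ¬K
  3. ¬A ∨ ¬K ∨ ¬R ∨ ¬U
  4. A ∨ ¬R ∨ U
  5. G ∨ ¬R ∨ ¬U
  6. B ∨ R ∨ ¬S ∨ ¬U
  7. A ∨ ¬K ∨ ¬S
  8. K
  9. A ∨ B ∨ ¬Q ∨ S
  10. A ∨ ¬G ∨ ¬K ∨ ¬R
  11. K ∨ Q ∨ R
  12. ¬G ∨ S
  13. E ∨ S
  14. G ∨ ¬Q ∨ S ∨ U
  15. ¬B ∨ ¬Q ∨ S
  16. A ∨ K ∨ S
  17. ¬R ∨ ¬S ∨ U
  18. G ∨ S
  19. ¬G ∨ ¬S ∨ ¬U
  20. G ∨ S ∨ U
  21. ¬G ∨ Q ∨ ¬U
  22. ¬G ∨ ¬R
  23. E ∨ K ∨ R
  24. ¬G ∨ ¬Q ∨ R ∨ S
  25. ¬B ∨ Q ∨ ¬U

E = True, Q = False, U = False, A = True, K = True, B = True, R = False, S = True, G = True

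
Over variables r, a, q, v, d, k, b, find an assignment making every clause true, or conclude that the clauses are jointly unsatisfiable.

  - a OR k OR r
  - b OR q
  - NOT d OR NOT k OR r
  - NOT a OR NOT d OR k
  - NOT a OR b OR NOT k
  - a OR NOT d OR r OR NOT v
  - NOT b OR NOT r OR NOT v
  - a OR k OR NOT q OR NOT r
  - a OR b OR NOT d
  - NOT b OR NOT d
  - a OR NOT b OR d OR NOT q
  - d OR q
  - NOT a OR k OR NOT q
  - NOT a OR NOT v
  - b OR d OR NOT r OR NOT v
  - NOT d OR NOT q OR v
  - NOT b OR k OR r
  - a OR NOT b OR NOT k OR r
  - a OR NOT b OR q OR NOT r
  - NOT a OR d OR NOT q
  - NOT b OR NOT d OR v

r = False, a = False, q = True, v = False, d = False, k = True, b = False

Set r = False.
Set a = False.
  then (a OR k OR r) forces k = True.
  then (NOT d OR NOT k OR r) forces d = False.
  then (d OR q) forces q = True.
  then (a OR NOT b OR NOT k OR r) forces b = False.
Set v = False.
All clauses satisfied.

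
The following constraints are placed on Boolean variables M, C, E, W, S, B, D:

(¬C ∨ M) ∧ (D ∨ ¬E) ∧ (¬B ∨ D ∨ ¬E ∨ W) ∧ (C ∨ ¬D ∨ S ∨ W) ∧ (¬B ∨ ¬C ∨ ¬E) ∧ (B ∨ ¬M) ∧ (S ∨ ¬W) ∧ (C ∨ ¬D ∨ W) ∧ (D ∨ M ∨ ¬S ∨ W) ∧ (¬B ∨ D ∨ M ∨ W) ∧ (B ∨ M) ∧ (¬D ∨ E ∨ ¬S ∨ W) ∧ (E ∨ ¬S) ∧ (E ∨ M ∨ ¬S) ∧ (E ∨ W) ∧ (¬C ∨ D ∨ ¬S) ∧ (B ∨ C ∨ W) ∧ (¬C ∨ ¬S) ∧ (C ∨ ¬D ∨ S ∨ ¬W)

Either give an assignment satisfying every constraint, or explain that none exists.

M: False, C: False, E: True, W: True, S: True, B: True, D: True

Set M = False.
  then (¬C ∨ M) forces C = False.
  then (B ∨ M) forces B = True.
Try E = False:
  (E ∨ ¬S) forces S = False.
  (S ∨ ¬W) forces W = False.
  clause (E ∨ W) is falsified — backtrack.
So E = True.
  then (D ∨ ¬E) forces D = True.
  then (C ∨ ¬D ∨ W) forces W = True.
  then (C ∨ ¬D ∨ S ∨ ¬W) forces S = True.
All clauses satisfied.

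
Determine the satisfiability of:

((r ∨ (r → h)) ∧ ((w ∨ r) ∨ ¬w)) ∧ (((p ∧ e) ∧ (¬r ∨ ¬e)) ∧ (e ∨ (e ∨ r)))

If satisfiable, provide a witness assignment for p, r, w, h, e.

p = True; r = False; w = False; h = False; e = True

  (r ∨ (r → h)) ∧ ((w ∨ r) ∨ ¬w) = True
    r ∨ (r → h) = True
      r → h = True
    (w ∨ r) ∨ ¬w = True
      w ∨ r = False
      ¬w = True
  ((p ∧ e) ∧ (¬r ∨ ¬e)) ∧ (e ∨ (e ∨ r)) = True
    (p ∧ e) ∧ (¬r ∨ ¬e) = True
      p ∧ e = True
      ¬r ∨ ¬e = True
        ¬r = True
        ¬e = False
    e ∨ (e ∨ r) = True
      e ∨ r = True
Both conjuncts True, so the formula holds.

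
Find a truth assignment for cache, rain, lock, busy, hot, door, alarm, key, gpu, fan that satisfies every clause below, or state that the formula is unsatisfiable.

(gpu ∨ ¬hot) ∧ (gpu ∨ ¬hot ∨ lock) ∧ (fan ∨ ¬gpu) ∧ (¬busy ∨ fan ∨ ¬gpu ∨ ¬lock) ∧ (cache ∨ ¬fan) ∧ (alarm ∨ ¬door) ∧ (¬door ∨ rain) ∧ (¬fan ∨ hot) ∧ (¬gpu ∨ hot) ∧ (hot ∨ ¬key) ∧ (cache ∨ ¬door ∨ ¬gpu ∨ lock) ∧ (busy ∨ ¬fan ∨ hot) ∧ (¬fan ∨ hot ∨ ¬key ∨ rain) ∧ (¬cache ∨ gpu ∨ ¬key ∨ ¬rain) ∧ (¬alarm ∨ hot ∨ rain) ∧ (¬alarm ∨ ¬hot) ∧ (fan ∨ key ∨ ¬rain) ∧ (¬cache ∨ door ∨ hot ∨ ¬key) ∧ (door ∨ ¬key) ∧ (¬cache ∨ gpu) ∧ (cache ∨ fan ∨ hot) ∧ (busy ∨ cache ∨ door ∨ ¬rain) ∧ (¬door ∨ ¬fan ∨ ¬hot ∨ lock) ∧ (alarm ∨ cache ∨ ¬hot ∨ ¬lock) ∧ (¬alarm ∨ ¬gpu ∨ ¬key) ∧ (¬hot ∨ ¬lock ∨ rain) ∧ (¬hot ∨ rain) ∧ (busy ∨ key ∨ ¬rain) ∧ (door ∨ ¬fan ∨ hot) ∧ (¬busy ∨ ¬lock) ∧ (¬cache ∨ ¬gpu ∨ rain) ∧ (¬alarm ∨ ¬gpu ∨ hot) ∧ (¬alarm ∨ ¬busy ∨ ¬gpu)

cache=T; rain=T; lock=F; busy=T; hot=T; door=F; alarm=F; key=F; gpu=T; fan=T

Try cache = False:
  (cache ∨ ¬fan) forces fan = False.
  (fan ∨ ¬gpu) forces gpu = False.
  (gpu ∨ ¬hot) forces hot = False.
  clause (cache ∨ fan ∨ hot) is falsified — backtrack.
So cache = True.
  then (¬cache ∨ gpu) forces gpu = True.
  then (¬cache ∨ ¬gpu ∨ rain) forces rain = True.
  then (fan ∨ ¬gpu) forces fan = True.
  then (¬fan ∨ hot) forces hot = True.
  then (¬alarm ∨ ¬hot) forces alarm = False.
  then (alarm ∨ ¬door) forces door = False.
  then (door ∨ ¬key) forces key = False.
  then (busy ∨ key ∨ ¬rain) forces busy = True.
  then (¬busy ∨ ¬lock) forces lock = False.
All clauses satisfied.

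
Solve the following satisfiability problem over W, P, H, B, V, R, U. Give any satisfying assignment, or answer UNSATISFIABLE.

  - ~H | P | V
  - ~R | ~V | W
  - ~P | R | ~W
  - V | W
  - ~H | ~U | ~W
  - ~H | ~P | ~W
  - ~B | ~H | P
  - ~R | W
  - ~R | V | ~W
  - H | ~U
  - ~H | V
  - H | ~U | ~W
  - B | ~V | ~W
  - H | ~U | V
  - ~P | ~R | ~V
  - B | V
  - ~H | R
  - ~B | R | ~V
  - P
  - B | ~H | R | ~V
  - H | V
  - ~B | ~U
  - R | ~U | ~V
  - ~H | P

Unit clause (P) forces P = True.
Set W = False.
  then (V | W) forces V = True.
  then (~R | W) forces R = False.
  then (~H | R) forces H = False.
  then (~B | R | ~V) forces B = False.
  then (R | ~U | ~V) forces U = False.
All clauses satisfied.

W = False, P = True, H = False, B = False, V = True, R = False, U = False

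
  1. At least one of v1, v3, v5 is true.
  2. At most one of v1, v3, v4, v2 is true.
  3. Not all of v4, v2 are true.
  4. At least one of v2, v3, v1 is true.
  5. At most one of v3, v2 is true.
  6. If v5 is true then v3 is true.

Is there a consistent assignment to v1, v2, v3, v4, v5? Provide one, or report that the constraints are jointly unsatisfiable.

v1: False, v2: False, v3: True, v4: False, v5: True

  (1) {v1, v3, v5}: 2 true — at least one ✓
  (2) {v1, v3, v4, v2}: 1 true — at most one ✓
  (3) {v4, v2}: 0/2 true — not all ✓
  (4) {v2, v3, v1}: 1 true — at least one ✓
  (5) {v3, v2}: 1 true — at most one ✓
  (6) v5=T ⇒ v3: T ✓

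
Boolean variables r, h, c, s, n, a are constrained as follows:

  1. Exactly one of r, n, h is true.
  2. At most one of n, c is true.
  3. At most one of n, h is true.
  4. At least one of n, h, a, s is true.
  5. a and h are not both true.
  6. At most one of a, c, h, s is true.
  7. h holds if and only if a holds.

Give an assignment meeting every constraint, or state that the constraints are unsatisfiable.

r = False, h = False, c = False, s = False, n = True, a = False

  (1) {r, n, h}: 1 true — exactly one ✓
  (2) {n, c}: 1 true — at most one ✓
  (3) {n, h}: 1 true — at most one ✓
  (4) {n, h, a, s}: 1 true — at least one ✓
  (5) a=F, h=F — not both ✓
  (6) {a, c, h, s}: 0 true — at most one ✓
  (7) h=F, a=F — same ✓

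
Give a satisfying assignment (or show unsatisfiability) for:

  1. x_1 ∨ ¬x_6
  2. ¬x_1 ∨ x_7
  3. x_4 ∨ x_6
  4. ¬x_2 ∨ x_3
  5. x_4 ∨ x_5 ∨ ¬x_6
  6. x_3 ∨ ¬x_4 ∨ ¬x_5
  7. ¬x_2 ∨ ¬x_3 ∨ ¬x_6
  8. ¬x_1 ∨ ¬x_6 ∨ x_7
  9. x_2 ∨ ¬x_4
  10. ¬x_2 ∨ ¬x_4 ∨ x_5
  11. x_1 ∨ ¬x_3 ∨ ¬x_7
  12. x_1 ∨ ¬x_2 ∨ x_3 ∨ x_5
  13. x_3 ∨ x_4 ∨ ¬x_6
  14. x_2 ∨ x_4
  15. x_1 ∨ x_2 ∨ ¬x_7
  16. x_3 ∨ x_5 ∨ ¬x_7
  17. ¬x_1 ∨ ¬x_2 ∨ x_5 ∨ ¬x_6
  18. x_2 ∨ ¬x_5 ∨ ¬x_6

Set x_1 = True.
  then (¬x_1 ∨ x_7) forces x_7 = True.
Try x_2 = False:
  (x_2 ∨ ¬x_4) forces x_4 = False.
  clause (x_2 ∨ x_4) is falsified — backtrack.
So x_2 = True.
  then (¬x_2 ∨ x_3) forces x_3 = True.
  then (¬x_2 ∨ ¬x_3 ∨ ¬x_6) forces x_6 = False.
  then (x_4 ∨ x_6) forces x_4 = True.
  then (¬x_2 ∨ ¬x_4 ∨ x_5) forces x_5 = True.
All clauses satisfied.

x_1: True, x_2: True, x_3: True, x_4: True, x_5: True, x_6: False, x_7: True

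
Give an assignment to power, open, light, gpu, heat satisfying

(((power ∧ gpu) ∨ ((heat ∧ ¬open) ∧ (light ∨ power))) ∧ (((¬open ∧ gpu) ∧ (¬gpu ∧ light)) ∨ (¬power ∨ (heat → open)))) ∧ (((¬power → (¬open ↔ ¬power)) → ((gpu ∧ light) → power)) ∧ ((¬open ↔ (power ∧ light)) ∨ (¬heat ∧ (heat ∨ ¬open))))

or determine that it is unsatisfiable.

power = True, open = True, light = False, gpu = True, heat = False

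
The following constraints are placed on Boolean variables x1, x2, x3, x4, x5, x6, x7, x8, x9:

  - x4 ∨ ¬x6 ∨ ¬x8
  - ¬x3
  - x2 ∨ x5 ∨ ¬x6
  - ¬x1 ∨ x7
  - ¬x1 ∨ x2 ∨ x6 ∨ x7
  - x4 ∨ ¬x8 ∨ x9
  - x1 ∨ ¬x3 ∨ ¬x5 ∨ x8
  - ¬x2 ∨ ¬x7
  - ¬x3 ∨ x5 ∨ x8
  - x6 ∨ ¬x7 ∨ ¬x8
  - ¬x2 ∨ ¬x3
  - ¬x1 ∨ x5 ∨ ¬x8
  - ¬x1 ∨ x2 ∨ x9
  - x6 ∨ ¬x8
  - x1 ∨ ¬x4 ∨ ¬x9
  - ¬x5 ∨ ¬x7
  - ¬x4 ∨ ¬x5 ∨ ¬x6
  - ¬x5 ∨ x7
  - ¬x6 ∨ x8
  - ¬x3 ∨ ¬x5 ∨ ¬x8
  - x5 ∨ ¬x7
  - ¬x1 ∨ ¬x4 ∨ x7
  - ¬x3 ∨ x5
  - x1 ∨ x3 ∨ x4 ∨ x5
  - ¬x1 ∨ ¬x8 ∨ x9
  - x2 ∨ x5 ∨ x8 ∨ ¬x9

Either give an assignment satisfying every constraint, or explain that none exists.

x1 = False, x2 = False, x3 = False, x4 = True, x5 = False, x6 = False, x7 = False, x8 = False, x9 = False

Unit clause (¬x3) forces x3 = False.
Set x1 = False.
Set x2 = False.
Try x4 = False:
  (x1 ∨ x3 ∨ x4 ∨ x5) forces x5 = True.
  (¬x5 ∨ ¬x7) forces x7 = False.
  clause (¬x5 ∨ x7) is falsified — backtrack.
So x4 = True.
  then (x1 ∨ ¬x4 ∨ ¬x9) forces x9 = False.
Set x5 = False.
  then (x2 ∨ x5 ∨ ¬x6) forces x6 = False.
  then (x6 ∨ ¬x8) forces x8 = False.
  then (x5 ∨ ¬x7) forces x7 = False.
All clauses satisfied.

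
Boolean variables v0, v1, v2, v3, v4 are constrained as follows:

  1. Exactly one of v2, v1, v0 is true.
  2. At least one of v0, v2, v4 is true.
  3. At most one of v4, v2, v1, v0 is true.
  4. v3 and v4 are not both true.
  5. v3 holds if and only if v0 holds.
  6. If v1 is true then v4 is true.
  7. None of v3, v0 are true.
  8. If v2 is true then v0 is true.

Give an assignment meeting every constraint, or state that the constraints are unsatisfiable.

Case v0 = True:
  Constraint (7) is violated (v0=T) — contradiction.
Case v0 = False:
  (5) with v0=F forces v3 = False.
  (8) with v0=F forces v2 = False.
  (1) with v2=F, v0=F forces v1 = True.
  (2) with v0=F, v2=F forces v4 = True.
  Constraint (3) is violated (v4=T, v1=T) — contradiction.
Both cases fail — unsatisfiable.

Unsatisfiable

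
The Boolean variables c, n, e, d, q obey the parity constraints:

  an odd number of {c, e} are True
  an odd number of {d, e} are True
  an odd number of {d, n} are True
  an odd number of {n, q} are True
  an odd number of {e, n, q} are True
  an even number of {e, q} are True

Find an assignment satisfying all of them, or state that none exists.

Adding constraints 2, 3, 4, 6 mod 2: every variable appears an even number of times on the left, so the left side is 0.
But the right sides sum to 1 (mod 2). 0 ≠ 1 — the system is inconsistent.

No satisfying assignment exists.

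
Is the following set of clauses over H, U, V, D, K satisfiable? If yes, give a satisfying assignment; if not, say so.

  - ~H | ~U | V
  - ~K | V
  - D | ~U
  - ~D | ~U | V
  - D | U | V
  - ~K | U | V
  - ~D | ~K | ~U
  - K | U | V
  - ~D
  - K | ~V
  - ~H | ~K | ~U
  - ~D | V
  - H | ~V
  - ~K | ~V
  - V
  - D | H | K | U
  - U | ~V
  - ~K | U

Unsatisfiable — no assignment works.

Case V = True:
  (~D) forces D = False.
  (D | ~U) forces U = False.
  Clause (U | ~V) is falsified — contradiction.
Case V = False:
  Clause (V) is falsified — contradiction.
Both cases fail, so the formula is unsatisfiable.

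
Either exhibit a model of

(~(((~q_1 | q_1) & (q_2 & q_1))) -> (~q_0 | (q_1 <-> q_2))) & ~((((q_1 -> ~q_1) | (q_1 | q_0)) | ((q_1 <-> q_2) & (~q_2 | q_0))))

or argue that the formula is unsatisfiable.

The conjunct ~((((q_1 -> ~q_1) | (q_1 | q_0)) | ((q_1 <-> q_2) & (~q_2 | q_0)))) is unsatisfiable on its own:
  q_0=F, q_1=F, q_2=F: evaluates to False.
  q_0=F, q_1=F, q_2=T: evaluates to False.
  q_0=F, q_1=T, q_2=F: evaluates to False.
  q_0=F, q_1=T, q_2=T: evaluates to False.
  q_0=T, q_1=F, q_2=F: evaluates to False.
  q_0=T, q_1=F, q_2=T: evaluates to False.
  q_0=T, q_1=T, q_2=F: evaluates to False.
  q_0=T, q_1=T, q_2=T: evaluates to False.
So the whole conjunction is unsatisfiable.

Unsatisfiable — no assignment works.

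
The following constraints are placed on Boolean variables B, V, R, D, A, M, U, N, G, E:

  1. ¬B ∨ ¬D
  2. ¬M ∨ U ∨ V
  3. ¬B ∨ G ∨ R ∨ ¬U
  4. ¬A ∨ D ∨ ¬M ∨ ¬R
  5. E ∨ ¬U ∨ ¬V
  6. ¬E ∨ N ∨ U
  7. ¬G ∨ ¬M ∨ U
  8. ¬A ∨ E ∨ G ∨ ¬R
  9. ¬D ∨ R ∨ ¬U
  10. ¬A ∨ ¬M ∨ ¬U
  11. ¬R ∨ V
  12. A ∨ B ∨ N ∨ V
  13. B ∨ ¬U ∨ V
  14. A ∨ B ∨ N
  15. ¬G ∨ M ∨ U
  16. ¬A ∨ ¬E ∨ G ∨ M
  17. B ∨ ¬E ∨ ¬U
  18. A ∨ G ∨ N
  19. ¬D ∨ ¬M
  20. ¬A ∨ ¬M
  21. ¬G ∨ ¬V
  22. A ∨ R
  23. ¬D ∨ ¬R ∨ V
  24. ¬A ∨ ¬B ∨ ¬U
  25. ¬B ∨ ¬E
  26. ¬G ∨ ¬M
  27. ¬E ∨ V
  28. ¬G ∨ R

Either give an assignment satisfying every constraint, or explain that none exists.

B = True, V = True, R = True, D = False, A = False, M = True, U = False, N = True, G = False, E = False

Set B = True.
  then (¬B ∨ ¬D) forces D = False.
  then (¬B ∨ ¬E) forces E = False.
Set V = True.
  then (E ∨ ¬U ∨ ¬V) forces U = False.
  then (¬G ∨ ¬V) forces G = False.
Set R = True.
  then (¬A ∨ E ∨ G ∨ ¬R) forces A = False.
  then (A ∨ G ∨ N) forces N = True.
Set M = True.
All clauses satisfied.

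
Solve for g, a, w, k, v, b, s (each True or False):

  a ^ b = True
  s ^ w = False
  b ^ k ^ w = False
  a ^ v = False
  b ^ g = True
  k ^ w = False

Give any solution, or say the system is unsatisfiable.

g = True; a = True; w = False; k = False; v = True; b = False; s = False

a ^ b = T ^ F = True ✓
s ^ w = F ^ F = False ✓
b ^ k ^ w = F ^ F ^ F = False ✓
a ^ v = T ^ T = False ✓
b ^ g = F ^ T = True ✓
k ^ w = F ^ F = False ✓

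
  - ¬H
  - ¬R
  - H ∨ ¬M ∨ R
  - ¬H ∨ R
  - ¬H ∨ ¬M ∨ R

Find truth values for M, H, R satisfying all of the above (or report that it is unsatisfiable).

Unit clause (¬H) forces H = False.
Unit clause (¬R) forces R = False.
In (H ∨ ¬M ∨ R) only ¬M is left, so M = False.
All clauses satisfied.

M=F, H=F, R=F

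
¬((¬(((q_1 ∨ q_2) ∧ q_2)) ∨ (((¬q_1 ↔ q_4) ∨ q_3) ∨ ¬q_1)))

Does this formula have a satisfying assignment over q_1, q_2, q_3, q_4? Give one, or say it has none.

q_1 = True, q_2 = True, q_3 = False, q_4 = True

  ¬((¬(((q_1 ∨ q_2) ∧ q_2)) ∨ (((¬q_1 ↔ q_4) ∨ q_3) ∨ ¬q_1))) = True
    ¬(((q_1 ∨ q_2) ∧ q_2)) ∨ (((¬q_1 ↔ q_4) ∨ q_3) ∨ ¬q_1) = False
      ¬(((q_1 ∨ q_2) ∧ q_2)) = False
        (q_1 ∨ q_2) ∧ q_2 = True
          q_1 ∨ q_2 = True
      ((¬q_1 ↔ q_4) ∨ q_3) ∨ ¬q_1 = False
        (¬q_1 ↔ q_4) ∨ q_3 = False
          ¬q_1 ↔ q_4 = False
            ¬q_1 = False
        ¬q_1 = False
The formula evaluates to True.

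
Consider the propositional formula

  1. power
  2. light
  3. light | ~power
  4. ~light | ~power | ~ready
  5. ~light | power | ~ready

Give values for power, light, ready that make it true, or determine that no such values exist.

power=T, light=T, ready=F

Unit clause (power) forces power = True.
Unit clause (light) forces light = True.
In (~light | ~power | ~ready) only ~ready is left, so ready = False.
Check each clause:
  (power): power holds.
  (light): light holds.
  (light | ~power): light holds.
  (~light | ~power | ~ready): ~ready holds.
  (~light | power | ~ready): power holds.
All clauses satisfied.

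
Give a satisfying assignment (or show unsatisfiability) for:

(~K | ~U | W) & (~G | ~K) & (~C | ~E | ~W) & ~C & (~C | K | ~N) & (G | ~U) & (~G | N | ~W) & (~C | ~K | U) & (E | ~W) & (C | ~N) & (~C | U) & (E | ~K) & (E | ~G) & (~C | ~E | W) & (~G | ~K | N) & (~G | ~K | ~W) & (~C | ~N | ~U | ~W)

C = False, N = False, K = False, U = False, G = False, E = True, W = False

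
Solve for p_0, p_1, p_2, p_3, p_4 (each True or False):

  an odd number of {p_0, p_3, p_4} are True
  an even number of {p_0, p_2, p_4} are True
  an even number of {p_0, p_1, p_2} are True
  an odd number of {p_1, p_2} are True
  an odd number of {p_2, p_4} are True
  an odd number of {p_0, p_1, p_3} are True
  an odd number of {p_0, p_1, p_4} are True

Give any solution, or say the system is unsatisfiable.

p_0 = True; p_1 = False; p_2 = True; p_3 = False; p_4 = False

{p_0, p_3, p_4}: 1 true → odd ✓
{p_0, p_2, p_4}: 2 true → even ✓
{p_0, p_1, p_2}: 2 true → even ✓
{p_1, p_2}: 1 true → odd ✓
{p_2, p_4}: 1 true → odd ✓
{p_0, p_1, p_3}: 1 true → odd ✓
{p_0, p_1, p_4}: 1 true → odd ✓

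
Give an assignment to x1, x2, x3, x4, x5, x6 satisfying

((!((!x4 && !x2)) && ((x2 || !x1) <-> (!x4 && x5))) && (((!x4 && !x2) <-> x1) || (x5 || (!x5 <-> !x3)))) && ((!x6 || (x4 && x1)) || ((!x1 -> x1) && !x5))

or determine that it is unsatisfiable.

x1 = True; x2 = False; x3 = True; x4 = True; x5 = True; x6 = False

  (!((!x4 && !x2)) && ((x2 || !x1) <-> (!x4 && x5))) && (((!x4 && !x2) <-> x1) || (x5 || (!x5 <-> !x3))) = True
    !((!x4 && !x2)) && ((x2 || !x1) <-> (!x4 && x5)) = True
      !((!x4 && !x2)) = True
        !x4 && !x2 = False
          !x4 = False
          !x2 = True
      (x2 || !x1) <-> (!x4 && x5) = True
        x2 || !x1 = False
          !x1 = False
        !x4 && x5 = False
          !x4 = False
    ((!x4 && !x2) <-> x1) || (x5 || (!x5 <-> !x3)) = True
      (!x4 && !x2) <-> x1 = False
        !x4 && !x2 = False
          !x4 = False
          !x2 = True
      x5 || (!x5 <-> !x3) = True
        !x5 <-> !x3 = True
          !x5 = False
          !x3 = False
  (!x6 || (x4 && x1)) || ((!x1 -> x1) && !x5) = True
    !x6 || (x4 && x1) = True
      !x6 = True
      x4 && x1 = True
    (!x1 -> x1) && !x5 = False
      !x1 -> x1 = True
        !x1 = False
      !x5 = False
Both conjuncts True, so the formula holds.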